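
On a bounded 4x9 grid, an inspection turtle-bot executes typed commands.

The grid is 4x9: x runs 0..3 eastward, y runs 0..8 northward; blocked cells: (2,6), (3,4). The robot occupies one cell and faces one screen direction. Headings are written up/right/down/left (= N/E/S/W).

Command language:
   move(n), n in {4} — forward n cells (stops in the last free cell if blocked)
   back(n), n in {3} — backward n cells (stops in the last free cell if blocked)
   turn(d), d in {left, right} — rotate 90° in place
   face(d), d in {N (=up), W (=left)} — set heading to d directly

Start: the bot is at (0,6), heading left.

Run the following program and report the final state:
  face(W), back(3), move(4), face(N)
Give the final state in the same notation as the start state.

at (0,6), heading up

from: at (0,6), heading left
step 1 (face(W)): at (0,6), heading left
step 2 (back(3)): at (1,6), heading left
step 3 (move(4)): at (0,6), heading left
step 4 (face(N)): at (0,6), heading up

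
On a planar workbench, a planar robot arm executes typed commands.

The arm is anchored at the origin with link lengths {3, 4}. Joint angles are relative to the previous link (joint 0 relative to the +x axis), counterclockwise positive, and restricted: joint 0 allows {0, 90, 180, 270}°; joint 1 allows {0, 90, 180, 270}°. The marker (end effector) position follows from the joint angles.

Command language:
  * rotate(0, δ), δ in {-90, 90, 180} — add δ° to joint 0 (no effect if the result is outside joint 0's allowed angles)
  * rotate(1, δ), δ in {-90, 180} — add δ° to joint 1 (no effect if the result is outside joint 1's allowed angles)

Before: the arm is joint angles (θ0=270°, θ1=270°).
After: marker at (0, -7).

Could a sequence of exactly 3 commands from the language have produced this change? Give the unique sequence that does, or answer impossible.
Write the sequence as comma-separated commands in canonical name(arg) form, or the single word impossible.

rotate(1, -90), rotate(1, -90), rotate(1, -90)

from: joint angles (θ0=270°, θ1=270°)
[1] after rotate(1, -90): joint angles (θ0=270°, θ1=180°)
[2] after rotate(1, -90): joint angles (θ0=270°, θ1=90°)
[3] after rotate(1, -90): joint angles (θ0=270°, θ1=0°)
no rival 3-sequence matches.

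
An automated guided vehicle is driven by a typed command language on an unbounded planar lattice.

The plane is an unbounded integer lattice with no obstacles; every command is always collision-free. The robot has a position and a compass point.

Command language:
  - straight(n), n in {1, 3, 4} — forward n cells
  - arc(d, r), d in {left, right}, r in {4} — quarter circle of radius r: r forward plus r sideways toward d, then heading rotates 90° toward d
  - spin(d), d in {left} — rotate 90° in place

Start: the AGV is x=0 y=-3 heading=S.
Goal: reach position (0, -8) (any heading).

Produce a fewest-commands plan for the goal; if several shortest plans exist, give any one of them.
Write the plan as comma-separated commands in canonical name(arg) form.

start: x=0 y=-3 heading=S
t=1 straight(4) ⇒ x=0 y=-7 heading=S
t=2 straight(1) ⇒ x=0 y=-8 heading=S
nothing shorter than 2 reaches the goal.

straight(4), straight(1)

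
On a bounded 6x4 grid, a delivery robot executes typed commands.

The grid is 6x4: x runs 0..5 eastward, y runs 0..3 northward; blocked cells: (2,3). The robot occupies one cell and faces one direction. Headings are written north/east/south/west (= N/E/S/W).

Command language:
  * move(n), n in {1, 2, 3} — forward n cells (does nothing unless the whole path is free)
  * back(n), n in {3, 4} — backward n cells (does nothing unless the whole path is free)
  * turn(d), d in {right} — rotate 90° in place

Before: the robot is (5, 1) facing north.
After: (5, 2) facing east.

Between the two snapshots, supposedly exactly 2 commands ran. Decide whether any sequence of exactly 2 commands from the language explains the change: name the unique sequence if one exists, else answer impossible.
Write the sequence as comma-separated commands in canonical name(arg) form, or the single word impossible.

move(1), turn(right)

key: position moved to (5,2) AND the heading swung to E — translation plus rotation needed
t0: (5, 1) facing north
[1] after move(1): (5, 2) facing north
[2] after turn(right): (5, 2) facing east
no rival 2-sequence matches.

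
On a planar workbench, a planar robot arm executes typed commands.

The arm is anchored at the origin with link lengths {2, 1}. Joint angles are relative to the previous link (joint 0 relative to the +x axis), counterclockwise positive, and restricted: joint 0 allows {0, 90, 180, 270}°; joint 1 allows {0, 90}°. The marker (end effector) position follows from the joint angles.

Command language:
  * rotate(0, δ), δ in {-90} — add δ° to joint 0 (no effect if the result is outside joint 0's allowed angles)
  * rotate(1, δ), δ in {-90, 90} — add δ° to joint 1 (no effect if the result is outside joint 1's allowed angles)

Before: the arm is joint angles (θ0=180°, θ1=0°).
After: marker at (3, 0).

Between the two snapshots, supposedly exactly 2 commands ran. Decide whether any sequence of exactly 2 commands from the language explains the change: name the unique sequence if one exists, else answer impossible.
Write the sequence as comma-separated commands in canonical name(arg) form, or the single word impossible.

initial: joint angles (θ0=180°, θ1=0°)
t=1 rotate(0, -90) ⇒ joint angles (θ0=90°, θ1=0°)
t=2 rotate(0, -90) ⇒ joint angles (θ0=0°, θ1=0°)
no rival 2-sequence matches.

rotate(0, -90), rotate(0, -90)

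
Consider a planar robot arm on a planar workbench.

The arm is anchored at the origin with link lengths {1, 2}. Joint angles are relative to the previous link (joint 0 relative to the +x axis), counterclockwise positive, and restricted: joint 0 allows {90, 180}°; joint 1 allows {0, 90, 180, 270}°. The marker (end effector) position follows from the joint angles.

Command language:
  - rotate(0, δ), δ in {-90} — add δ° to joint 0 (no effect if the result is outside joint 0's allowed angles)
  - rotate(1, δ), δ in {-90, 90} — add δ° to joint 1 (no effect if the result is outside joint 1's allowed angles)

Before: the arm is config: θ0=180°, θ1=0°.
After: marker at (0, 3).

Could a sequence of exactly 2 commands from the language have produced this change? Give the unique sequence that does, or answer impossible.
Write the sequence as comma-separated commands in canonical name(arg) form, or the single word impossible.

rotate(0, -90), rotate(0, -90)

initial: config: θ0=180°, θ1=0°
1. rotate(0, -90) → config: θ0=90°, θ1=0°
2. rotate(0, -90) → config: θ0=90°, θ1=0°
uniquely the one of 9 2-step routes that fits.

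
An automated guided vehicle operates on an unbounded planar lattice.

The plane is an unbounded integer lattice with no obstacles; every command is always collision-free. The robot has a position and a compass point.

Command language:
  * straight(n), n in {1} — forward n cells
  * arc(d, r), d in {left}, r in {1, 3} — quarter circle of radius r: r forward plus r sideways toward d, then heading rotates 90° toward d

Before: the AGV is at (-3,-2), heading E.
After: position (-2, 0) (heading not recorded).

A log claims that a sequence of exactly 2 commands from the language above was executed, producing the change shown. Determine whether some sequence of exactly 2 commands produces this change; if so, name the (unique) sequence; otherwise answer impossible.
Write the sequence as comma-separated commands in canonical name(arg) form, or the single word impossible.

key: order matters: swapping arc(left, 1) and straight(1) lands elsewhere
t0: at (-3,-2), heading E
t=1 arc(left, 1) ⇒ at (-2,-1), heading N
t=2 straight(1) ⇒ at (-2,0), heading N
no rival 2-sequence matches.

arc(left, 1), straight(1)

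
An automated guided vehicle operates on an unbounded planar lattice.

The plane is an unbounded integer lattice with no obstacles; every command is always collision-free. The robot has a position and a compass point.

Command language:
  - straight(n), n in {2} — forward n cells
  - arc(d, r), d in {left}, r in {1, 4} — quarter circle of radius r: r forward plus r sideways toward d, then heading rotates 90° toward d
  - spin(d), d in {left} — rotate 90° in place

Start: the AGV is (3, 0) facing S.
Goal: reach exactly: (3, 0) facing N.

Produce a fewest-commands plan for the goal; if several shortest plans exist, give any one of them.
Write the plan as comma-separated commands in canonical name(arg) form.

from: (3, 0) facing S
t=1 spin(left) ⇒ (3, 0) facing E
t=2 spin(left) ⇒ (3, 0) facing N
minimal: 2 command(s), checked below 2.

spin(left), spin(left)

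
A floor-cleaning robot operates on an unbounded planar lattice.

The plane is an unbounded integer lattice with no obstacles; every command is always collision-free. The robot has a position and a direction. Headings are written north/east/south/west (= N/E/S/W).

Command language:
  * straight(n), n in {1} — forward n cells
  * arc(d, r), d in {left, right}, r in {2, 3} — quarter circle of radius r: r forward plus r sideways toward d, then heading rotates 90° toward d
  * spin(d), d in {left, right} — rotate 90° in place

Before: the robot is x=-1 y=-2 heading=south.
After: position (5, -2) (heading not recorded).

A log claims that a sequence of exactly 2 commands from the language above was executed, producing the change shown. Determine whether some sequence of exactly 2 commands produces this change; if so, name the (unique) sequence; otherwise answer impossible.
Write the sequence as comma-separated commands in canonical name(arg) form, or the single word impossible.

initial: x=-1 y=-2 heading=south
t=1 arc(left, 3) ⇒ x=2 y=-5 heading=east
t=2 arc(left, 3) ⇒ x=5 y=-2 heading=north
uniquely the one of 49 2-step routes that fits.

arc(left, 3), arc(left, 3)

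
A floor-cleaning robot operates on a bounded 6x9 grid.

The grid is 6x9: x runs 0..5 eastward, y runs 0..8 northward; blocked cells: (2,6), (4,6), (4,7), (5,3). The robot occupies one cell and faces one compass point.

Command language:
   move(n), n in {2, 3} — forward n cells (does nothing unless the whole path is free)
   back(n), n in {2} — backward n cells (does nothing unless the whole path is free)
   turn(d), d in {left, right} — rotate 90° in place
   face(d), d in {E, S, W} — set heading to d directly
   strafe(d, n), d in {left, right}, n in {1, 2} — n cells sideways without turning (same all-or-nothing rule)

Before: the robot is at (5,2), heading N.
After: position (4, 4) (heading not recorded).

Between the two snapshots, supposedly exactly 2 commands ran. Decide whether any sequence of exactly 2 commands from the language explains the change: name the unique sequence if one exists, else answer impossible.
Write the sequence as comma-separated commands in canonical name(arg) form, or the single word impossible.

key: order matters: swapping strafe(left, 1) and move(2) lands elsewhere
initial: at (5,2), heading N
t=1 strafe(left, 1) ⇒ at (4,2), heading N
t=2 move(2) ⇒ at (4,4), heading N
uniquely the one of 144 2-step routes that fits.

strafe(left, 1), move(2)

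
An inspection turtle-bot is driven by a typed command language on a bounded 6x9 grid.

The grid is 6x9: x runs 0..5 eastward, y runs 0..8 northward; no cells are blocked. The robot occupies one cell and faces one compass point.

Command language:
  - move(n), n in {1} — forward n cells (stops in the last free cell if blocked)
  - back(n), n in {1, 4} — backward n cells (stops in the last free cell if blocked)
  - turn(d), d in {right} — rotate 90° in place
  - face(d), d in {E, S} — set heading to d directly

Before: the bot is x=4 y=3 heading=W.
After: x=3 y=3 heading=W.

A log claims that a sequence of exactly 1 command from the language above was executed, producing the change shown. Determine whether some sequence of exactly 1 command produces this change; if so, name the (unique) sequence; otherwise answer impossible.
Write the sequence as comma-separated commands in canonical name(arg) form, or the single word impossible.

move(1)

key: still facing W — the one step turns nothing
start: x=4 y=3 heading=W
1. move(1) → x=3 y=3 heading=W
all 6 alternatives checked — unique.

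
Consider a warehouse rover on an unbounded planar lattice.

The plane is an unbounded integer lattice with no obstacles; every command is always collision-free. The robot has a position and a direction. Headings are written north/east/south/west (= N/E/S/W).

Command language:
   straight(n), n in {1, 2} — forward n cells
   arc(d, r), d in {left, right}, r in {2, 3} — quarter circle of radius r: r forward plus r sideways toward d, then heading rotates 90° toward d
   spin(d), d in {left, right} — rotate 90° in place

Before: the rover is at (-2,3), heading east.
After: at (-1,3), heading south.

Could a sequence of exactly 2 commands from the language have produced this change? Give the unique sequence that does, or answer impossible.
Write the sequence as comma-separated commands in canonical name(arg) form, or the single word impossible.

key: cell and facing (now S) both changed — the 2 commands mix motion and turning
t0: at (-2,3), heading east
1. straight(1) → at (-1,3), heading east
2. spin(right) → at (-1,3), heading south
no rival 2-sequence matches.

straight(1), spin(right)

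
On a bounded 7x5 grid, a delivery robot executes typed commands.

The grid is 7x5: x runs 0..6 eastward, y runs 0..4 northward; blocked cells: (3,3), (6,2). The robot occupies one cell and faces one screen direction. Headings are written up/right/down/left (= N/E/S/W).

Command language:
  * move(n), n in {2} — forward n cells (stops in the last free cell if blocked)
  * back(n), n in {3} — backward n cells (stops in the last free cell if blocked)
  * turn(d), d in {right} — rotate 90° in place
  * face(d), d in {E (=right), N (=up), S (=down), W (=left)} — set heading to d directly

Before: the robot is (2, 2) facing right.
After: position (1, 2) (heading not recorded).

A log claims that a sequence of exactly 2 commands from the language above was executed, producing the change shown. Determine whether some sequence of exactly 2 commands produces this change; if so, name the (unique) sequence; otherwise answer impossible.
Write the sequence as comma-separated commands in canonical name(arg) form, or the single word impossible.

move(2), back(3)

key: order matters: swapping move(2) and back(3) lands elsewhere
start: (2, 2) facing right
t=1 move(2) ⇒ (4, 2) facing right
t=2 back(3) ⇒ (1, 2) facing right
no rival 2-sequence matches.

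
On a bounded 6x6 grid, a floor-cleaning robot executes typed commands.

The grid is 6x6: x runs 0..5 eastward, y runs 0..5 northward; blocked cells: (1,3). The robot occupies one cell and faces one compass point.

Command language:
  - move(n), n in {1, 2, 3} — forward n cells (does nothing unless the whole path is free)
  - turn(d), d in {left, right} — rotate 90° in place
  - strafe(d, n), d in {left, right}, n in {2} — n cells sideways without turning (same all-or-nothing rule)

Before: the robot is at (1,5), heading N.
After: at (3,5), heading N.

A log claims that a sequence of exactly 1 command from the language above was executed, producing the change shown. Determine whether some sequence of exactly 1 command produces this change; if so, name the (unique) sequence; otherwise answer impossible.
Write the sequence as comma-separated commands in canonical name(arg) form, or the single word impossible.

strafe(right, 2)

key: still facing N — the one step turns nothing
begin: at (1,5), heading N
1. strafe(right, 2) → at (3,5), heading N
no other 1-command option fits: unique.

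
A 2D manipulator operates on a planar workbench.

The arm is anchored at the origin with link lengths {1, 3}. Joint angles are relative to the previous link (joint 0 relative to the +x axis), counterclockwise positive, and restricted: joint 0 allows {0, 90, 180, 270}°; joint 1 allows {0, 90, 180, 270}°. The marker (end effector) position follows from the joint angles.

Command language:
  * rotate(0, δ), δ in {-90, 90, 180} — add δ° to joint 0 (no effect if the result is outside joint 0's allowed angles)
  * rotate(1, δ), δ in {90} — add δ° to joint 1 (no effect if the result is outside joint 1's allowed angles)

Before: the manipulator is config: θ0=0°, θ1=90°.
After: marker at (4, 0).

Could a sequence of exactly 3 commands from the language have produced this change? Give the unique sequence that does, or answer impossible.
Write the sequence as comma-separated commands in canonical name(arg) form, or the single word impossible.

t0: config: θ0=0°, θ1=90°
[1] after rotate(1, 90): config: θ0=0°, θ1=180°
[2] after rotate(1, 90): config: θ0=0°, θ1=270°
[3] after rotate(1, 90): config: θ0=0°, θ1=0°
uniquely the one of 64 3-step routes that fits.

rotate(1, 90), rotate(1, 90), rotate(1, 90)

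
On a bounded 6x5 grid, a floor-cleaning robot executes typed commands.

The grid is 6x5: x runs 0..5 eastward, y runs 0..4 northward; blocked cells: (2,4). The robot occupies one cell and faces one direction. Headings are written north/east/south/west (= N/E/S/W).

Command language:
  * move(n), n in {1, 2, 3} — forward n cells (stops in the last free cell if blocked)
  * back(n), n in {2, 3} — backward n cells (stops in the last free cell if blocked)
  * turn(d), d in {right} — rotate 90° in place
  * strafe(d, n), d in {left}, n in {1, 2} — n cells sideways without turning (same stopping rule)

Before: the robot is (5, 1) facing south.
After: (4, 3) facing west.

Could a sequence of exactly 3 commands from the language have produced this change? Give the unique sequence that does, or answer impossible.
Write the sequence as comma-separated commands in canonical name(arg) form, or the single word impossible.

key: position moved to (4,3) AND the heading swung to W — translation plus rotation needed
t0: (5, 1) facing south
step 1 (back(2)): (5, 3) facing south
step 2 (turn(right)): (5, 3) facing west
step 3 (move(1)): (4, 3) facing west
no rival 3-sequence matches.

back(2), turn(right), move(1)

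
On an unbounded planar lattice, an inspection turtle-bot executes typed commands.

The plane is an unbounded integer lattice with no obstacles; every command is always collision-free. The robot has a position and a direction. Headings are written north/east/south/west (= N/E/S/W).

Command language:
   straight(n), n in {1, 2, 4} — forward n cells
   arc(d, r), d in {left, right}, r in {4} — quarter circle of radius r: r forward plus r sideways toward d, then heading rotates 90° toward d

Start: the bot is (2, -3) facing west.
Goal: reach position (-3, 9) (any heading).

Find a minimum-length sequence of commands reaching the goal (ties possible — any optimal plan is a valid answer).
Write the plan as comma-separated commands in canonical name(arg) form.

straight(1), arc(right, 4), straight(4), straight(4)

start: (2, -3) facing west
t=1 straight(1) ⇒ (1, -3) facing west
t=2 arc(right, 4) ⇒ (-3, 1) facing north
t=3 straight(4) ⇒ (-3, 5) facing north
t=4 straight(4) ⇒ (-3, 9) facing north
shorter routes all fall short; 4 is best.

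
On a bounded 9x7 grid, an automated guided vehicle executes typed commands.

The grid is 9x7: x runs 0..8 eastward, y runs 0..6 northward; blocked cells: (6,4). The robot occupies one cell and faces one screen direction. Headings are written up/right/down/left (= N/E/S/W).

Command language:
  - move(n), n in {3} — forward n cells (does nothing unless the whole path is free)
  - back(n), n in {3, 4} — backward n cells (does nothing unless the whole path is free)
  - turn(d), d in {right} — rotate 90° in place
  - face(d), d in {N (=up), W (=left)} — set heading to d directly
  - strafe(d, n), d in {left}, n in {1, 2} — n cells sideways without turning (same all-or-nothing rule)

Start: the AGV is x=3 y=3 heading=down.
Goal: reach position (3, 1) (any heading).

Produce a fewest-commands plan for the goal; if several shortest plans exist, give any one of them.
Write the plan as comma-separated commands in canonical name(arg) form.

initial: x=3 y=3 heading=down
step 1 (face(W)): x=3 y=3 heading=left
step 2 (strafe(left, 2)): x=3 y=1 heading=left
shorter routes all fall short; 2 is best.

face(W), strafe(left, 2)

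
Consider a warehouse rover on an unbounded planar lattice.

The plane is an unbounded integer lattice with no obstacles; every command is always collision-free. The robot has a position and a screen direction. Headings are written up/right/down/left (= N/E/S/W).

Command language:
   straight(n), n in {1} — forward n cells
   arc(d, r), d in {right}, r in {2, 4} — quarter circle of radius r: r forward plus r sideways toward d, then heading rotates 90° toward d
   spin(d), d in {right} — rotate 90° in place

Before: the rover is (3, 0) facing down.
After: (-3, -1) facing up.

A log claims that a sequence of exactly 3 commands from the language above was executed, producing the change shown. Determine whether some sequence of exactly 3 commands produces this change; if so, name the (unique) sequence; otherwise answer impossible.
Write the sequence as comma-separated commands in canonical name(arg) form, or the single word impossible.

arc(right, 4), arc(right, 2), straight(1)

key: cell and facing (now N) both changed — the 3 commands mix motion and turning
t0: (3, 0) facing down
t=1 arc(right, 4) ⇒ (-1, -4) facing left
t=2 arc(right, 2) ⇒ (-3, -2) facing up
t=3 straight(1) ⇒ (-3, -1) facing up
no other 3-command option fits: unique.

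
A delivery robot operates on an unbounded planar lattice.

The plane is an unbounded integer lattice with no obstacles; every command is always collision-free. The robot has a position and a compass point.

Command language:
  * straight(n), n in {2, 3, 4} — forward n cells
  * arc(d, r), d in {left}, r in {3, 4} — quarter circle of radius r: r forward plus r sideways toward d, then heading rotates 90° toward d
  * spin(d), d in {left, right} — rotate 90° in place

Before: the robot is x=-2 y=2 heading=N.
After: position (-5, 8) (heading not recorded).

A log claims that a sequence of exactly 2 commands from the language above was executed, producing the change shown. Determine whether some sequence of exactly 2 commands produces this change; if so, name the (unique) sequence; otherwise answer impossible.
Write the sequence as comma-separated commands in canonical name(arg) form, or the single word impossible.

straight(3), arc(left, 3)

key: running arc(left, 3) before straight(3) would end elsewhere — order is forced
begin: x=-2 y=2 heading=N
[1] after straight(3): x=-2 y=5 heading=N
[2] after arc(left, 3): x=-5 y=8 heading=W
no other 2-command option fits: unique.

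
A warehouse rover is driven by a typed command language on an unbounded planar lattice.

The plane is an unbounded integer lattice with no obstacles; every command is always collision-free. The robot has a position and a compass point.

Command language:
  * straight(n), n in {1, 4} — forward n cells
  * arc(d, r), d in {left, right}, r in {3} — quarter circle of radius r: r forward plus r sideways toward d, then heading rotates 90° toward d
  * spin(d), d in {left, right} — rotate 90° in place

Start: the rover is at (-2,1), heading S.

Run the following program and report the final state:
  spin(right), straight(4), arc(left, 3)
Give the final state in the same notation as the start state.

begin: at (-2,1), heading S
[1] after spin(right): at (-2,1), heading W
[2] after straight(4): at (-6,1), heading W
[3] after arc(left, 3): at (-9,-2), heading S

at (-9,-2), heading S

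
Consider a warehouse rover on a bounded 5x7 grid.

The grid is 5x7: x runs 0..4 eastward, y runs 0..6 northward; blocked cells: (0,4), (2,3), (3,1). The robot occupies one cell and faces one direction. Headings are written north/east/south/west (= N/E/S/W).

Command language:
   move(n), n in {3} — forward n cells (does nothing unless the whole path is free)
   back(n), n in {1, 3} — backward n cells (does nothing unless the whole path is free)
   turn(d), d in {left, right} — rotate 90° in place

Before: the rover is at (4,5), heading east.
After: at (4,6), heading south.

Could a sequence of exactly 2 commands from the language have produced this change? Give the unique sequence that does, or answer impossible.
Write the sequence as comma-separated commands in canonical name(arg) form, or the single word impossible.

turn(right), back(1)

key: order matters: swapping turn(right) and back(1) lands elsewhere
initial: at (4,5), heading east
[1] after turn(right): at (4,5), heading south
[2] after back(1): at (4,6), heading south
no other 2-command option fits: unique.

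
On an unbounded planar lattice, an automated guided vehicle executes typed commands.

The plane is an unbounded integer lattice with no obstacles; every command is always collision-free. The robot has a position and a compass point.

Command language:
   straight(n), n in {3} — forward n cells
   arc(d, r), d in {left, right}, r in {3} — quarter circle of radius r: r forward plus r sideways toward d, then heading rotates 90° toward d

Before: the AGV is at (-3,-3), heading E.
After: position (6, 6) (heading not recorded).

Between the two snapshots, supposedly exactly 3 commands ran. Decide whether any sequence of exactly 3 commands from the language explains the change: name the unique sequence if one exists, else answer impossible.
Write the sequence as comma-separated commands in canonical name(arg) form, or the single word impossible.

t0: at (-3,-3), heading E
[1] after arc(left, 3): at (0,0), heading N
[2] after arc(right, 3): at (3,3), heading E
[3] after arc(left, 3): at (6,6), heading N
uniquely the one of 27 3-step routes that fits.

arc(left, 3), arc(right, 3), arc(left, 3)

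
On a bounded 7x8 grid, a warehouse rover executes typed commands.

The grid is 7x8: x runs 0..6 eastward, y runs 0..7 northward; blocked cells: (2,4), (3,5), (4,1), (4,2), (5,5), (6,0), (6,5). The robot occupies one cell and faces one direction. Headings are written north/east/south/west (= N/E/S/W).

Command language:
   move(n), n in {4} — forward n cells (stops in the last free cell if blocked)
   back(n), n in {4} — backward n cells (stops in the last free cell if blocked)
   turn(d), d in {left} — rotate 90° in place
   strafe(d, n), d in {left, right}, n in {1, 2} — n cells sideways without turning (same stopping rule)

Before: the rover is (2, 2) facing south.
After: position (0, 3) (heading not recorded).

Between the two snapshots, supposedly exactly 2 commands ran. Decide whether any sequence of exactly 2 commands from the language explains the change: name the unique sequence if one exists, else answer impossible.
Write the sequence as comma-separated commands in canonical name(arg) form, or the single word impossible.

back(4), strafe(right, 2)

key: back(4) is stopped early by the blocked cell at (2,4)
initial: (2, 2) facing south
step 1 (back(4)): (2, 3) facing south
step 2 (strafe(right, 2)): (0, 3) facing south
all 49 alternatives checked — unique.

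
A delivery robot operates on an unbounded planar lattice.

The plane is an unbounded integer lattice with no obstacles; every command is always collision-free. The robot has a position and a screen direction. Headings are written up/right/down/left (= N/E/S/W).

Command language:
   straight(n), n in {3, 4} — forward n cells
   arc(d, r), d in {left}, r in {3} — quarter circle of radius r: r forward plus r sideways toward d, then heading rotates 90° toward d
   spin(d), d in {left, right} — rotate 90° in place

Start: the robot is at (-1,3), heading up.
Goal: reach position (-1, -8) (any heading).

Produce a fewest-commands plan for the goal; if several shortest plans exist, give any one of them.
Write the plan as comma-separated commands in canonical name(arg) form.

t0: at (-1,3), heading up
t=1 spin(left) ⇒ at (-1,3), heading left
t=2 spin(left) ⇒ at (-1,3), heading down
t=3 straight(4) ⇒ at (-1,-1), heading down
t=4 straight(4) ⇒ at (-1,-5), heading down
t=5 straight(3) ⇒ at (-1,-8), heading down
shorter routes all fall short; 5 is best.

spin(left), spin(left), straight(4), straight(4), straight(3)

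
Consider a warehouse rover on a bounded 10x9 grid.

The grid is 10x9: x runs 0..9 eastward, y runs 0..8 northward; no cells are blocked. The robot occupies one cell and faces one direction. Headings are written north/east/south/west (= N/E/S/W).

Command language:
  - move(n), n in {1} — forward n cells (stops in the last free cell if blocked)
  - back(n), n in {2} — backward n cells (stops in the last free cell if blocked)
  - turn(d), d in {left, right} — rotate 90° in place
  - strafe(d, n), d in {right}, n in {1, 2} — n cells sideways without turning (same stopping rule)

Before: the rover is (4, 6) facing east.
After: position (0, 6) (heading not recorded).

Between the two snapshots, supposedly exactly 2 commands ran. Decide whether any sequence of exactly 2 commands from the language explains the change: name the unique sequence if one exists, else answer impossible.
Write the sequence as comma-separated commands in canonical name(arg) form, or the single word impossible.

back(2), back(2)

start: (4, 6) facing east
step 1 (back(2)): (2, 6) facing east
step 2 (back(2)): (0, 6) facing east
no other 2-command option fits: unique.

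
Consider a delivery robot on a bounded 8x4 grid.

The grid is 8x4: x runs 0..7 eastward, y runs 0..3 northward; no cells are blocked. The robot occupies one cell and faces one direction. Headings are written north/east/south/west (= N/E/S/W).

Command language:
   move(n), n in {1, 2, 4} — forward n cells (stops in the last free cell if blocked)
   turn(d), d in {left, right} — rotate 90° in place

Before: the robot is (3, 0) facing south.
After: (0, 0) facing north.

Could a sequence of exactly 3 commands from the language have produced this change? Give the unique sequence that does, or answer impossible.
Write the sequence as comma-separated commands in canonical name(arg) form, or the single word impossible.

turn(right), move(4), turn(right)

key: move(4) runs into the grid edge before its full distance
t0: (3, 0) facing south
1. turn(right) → (3, 0) facing west
2. move(4) → (0, 0) facing west
3. turn(right) → (0, 0) facing north
no other 3-command option fits: unique.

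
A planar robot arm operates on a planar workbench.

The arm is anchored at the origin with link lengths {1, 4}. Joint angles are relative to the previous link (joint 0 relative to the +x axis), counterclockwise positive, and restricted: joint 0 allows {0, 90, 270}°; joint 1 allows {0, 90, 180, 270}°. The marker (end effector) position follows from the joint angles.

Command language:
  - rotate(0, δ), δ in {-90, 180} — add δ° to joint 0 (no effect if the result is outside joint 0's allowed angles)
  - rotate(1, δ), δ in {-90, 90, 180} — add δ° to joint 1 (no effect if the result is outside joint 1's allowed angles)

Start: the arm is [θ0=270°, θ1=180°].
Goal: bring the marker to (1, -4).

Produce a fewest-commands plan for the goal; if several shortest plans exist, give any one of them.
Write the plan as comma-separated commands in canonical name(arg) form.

rotate(1, 90), rotate(0, 180), rotate(0, -90)

begin: [θ0=270°, θ1=180°]
1. rotate(1, 90) → [θ0=270°, θ1=270°]
2. rotate(0, 180) → [θ0=90°, θ1=270°]
3. rotate(0, -90) → [θ0=0°, θ1=270°]
no 2-step plan works, so 3 is optimal.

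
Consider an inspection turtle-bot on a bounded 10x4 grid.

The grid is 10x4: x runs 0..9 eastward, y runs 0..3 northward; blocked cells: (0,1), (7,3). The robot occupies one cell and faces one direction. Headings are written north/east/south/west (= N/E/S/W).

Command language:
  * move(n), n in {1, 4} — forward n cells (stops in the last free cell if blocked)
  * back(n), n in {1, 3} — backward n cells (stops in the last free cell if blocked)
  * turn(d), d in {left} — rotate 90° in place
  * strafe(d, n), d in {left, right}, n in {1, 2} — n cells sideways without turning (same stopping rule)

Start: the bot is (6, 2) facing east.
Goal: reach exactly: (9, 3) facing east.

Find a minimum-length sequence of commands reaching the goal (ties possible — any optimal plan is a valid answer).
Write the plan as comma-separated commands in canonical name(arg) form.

move(4), strafe(left, 1)

t0: (6, 2) facing east
[1] after move(4): (9, 2) facing east
[2] after strafe(left, 1): (9, 3) facing east
shorter routes all fall short; 2 is best.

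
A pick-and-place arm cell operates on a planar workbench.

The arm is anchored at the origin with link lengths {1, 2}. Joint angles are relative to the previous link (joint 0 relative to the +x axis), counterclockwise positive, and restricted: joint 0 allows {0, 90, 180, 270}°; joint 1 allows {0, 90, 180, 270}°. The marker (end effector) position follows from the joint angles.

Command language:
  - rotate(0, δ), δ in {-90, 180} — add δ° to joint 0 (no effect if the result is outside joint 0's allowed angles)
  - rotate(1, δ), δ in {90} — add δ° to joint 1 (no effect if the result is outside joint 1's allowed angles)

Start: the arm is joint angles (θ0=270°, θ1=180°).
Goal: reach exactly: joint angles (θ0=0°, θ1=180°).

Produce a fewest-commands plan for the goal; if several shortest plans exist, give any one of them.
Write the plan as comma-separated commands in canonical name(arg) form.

rotate(0, 180), rotate(0, -90)

begin: joint angles (θ0=270°, θ1=180°)
1. rotate(0, 180) → joint angles (θ0=90°, θ1=180°)
2. rotate(0, -90) → joint angles (θ0=0°, θ1=180°)
shorter routes all fall short; 2 is best.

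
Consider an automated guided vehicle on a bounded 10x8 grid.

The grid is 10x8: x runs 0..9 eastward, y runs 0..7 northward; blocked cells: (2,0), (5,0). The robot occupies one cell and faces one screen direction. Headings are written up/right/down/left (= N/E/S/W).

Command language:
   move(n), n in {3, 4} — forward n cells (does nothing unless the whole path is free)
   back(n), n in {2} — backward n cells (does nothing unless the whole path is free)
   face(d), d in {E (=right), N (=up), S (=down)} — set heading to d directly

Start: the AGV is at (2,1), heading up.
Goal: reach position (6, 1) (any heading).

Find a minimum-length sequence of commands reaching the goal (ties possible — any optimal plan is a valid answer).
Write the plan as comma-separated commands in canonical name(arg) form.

face(E), move(4)

initial: at (2,1), heading up
step 1 (face(E)): at (2,1), heading right
step 2 (move(4)): at (6,1), heading right
minimal: 2 command(s), checked below 2.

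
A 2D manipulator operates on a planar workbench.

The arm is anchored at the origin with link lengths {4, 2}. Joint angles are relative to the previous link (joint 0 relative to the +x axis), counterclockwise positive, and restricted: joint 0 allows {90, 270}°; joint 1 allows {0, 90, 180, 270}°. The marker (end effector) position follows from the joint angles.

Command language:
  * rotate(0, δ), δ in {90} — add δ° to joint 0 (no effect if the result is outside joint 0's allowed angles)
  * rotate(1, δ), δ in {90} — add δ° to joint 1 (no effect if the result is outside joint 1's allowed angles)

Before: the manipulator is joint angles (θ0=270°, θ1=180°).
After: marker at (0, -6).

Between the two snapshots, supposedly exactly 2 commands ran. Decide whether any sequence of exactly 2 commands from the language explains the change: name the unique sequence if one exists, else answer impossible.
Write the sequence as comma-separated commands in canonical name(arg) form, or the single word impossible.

t0: joint angles (θ0=270°, θ1=180°)
step 1 (rotate(1, 90)): joint angles (θ0=270°, θ1=270°)
step 2 (rotate(1, 90)): joint angles (θ0=270°, θ1=0°)
all 4 alternatives checked — unique.

rotate(1, 90), rotate(1, 90)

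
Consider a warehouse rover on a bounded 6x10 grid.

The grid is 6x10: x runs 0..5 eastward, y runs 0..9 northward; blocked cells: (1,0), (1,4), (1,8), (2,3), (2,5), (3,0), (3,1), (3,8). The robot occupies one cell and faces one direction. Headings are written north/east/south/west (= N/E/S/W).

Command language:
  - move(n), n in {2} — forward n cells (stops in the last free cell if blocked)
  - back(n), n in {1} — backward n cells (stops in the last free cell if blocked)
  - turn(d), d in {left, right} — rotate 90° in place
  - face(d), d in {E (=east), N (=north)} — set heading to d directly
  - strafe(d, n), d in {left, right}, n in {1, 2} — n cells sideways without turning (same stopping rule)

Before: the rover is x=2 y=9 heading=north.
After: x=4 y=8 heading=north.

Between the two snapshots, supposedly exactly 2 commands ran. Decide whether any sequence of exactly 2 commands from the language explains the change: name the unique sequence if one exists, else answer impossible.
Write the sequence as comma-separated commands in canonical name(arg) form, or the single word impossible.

strafe(right, 2), back(1)

key: running back(1) before strafe(right, 2) would end elsewhere — order is forced
from: x=2 y=9 heading=north
[1] after strafe(right, 2): x=4 y=9 heading=north
[2] after back(1): x=4 y=8 heading=north
uniquely the one of 100 2-step routes that fits.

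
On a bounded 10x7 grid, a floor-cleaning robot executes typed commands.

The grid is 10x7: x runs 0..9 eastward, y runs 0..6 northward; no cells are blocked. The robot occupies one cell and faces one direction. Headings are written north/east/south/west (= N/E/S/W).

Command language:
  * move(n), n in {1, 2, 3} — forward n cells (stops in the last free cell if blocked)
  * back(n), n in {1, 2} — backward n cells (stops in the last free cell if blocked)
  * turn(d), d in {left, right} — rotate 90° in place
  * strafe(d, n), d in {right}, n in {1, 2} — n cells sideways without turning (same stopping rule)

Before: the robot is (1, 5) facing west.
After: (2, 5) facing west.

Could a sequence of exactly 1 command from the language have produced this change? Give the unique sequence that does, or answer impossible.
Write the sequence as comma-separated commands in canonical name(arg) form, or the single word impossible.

back(1)

key: heading stays W — the single command does not turn
t0: (1, 5) facing west
step 1 (back(1)): (2, 5) facing west
no other 1-command option fits: unique.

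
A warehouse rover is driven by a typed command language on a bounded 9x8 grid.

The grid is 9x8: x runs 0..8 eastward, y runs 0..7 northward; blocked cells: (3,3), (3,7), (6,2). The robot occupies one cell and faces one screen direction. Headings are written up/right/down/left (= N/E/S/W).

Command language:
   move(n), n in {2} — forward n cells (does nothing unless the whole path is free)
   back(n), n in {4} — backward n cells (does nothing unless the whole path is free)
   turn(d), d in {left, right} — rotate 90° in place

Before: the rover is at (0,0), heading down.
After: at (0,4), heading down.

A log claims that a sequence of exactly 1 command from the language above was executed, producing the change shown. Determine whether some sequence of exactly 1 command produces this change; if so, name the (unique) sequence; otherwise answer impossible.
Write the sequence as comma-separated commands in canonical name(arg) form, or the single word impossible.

back(4)

key: heading stays S — the single command does not turn
begin: at (0,0), heading down
step 1 (back(4)): at (0,4), heading down
no rival 1-sequence matches.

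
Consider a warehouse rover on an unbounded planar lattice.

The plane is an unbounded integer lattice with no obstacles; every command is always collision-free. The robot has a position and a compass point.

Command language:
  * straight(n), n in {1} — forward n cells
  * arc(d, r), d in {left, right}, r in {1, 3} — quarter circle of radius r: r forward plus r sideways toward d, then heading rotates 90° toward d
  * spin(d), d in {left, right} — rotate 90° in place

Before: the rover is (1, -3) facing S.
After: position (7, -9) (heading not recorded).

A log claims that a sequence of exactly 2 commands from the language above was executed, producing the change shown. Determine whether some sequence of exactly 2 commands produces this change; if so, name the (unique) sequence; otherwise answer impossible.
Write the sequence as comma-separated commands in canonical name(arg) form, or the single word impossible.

key: running arc(right, 3) before arc(left, 3) would end elsewhere — order is forced
t0: (1, -3) facing S
step 1 (arc(left, 3)): (4, -6) facing E
step 2 (arc(right, 3)): (7, -9) facing S
no rival 2-sequence matches.

arc(left, 3), arc(right, 3)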